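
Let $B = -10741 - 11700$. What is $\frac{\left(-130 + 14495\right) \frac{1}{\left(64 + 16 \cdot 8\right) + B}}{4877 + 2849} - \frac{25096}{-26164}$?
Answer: $\frac{1078380124611}{1124370257734} \approx 0.9591$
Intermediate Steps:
$B = -22441$ ($B = -10741 - 11700 = -22441$)
$\frac{\left(-130 + 14495\right) \frac{1}{\left(64 + 16 \cdot 8\right) + B}}{4877 + 2849} - \frac{25096}{-26164} = \frac{\left(-130 + 14495\right) \frac{1}{\left(64 + 16 \cdot 8\right) - 22441}}{4877 + 2849} - \frac{25096}{-26164} = \frac{14365 \frac{1}{\left(64 + 128\right) - 22441}}{7726} - - \frac{6274}{6541} = \frac{14365}{192 - 22441} \cdot \frac{1}{7726} + \frac{6274}{6541} = \frac{14365}{-22249} \cdot \frac{1}{7726} + \frac{6274}{6541} = 14365 \left(- \frac{1}{22249}\right) \frac{1}{7726} + \frac{6274}{6541} = \left(- \frac{14365}{22249}\right) \frac{1}{7726} + \frac{6274}{6541} = - \frac{14365}{171895774} + \frac{6274}{6541} = \frac{1078380124611}{1124370257734}$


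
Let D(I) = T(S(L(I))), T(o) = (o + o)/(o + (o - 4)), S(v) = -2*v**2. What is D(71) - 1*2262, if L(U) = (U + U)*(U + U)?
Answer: -919292974118/406586897 ≈ -2261.0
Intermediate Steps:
L(U) = 4*U**2 (L(U) = (2*U)*(2*U) = 4*U**2)
T(o) = 2*o/(-4 + 2*o) (T(o) = (2*o)/(o + (-4 + o)) = (2*o)/(-4 + 2*o) = 2*o/(-4 + 2*o))
D(I) = -32*I**4/(-2 - 32*I**4) (D(I) = (-2*16*I**4)/(-2 - 2*16*I**4) = (-32*I**4)/(-2 - 32*I**4) = -32*I**4/(-2 - 32*I**4))
D(71) - 1*2262 = 16*71**4/(1 + 16*71**4) - 1*2262 = 16*25411681/(1 + 16*25411681) - 2262 = 16*25411681/(1 + 406586896) - 2262 = 16*25411681/406586897 - 2262 = 16*25411681*(1/406586897) - 2262 = 406586896/406586897 - 2262 = -919292974118/406586897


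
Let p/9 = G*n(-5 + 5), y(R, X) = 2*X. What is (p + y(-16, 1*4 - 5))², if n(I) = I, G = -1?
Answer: 4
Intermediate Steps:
p = 0 (p = 9*(-(-5 + 5)) = 9*(-1*0) = 9*0 = 0)
(p + y(-16, 1*4 - 5))² = (0 + 2*(1*4 - 5))² = (0 + 2*(4 - 5))² = (0 + 2*(-1))² = (0 - 2)² = (-2)² = 4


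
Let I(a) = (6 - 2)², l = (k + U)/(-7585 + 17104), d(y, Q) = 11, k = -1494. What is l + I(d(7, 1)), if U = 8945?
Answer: 159755/9519 ≈ 16.783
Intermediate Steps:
l = 7451/9519 (l = (-1494 + 8945)/(-7585 + 17104) = 7451/9519 ≈ 0.78275)
I(a) = 16 (I(a) = 4² = 16)
l + I(d(7, 1)) = 7451/9519 + 16 = 159755/9519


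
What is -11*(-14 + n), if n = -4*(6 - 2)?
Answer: 330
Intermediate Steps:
n = -16 (n = -4*4 = -16)
-11*(-14 + n) = -11*(-14 - 16) = -11*(-30) = 330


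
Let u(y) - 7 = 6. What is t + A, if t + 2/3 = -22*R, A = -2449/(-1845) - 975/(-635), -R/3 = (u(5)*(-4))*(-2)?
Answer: 1608852748/234315 ≈ 6866.2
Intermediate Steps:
u(y) = 13 (u(y) = 7 + 6 = 13)
R = -312 (R = -3*13*(-4)*(-2) = -(-156)*(-2) = -3*104 = -312)
A = 670798/234315 (A = -2449*(-1/1845) - 975*(-1/635) = 2449/1845 + 195/127 = 670798/234315 ≈ 2.8628)
t = 20590/3 (t = -2/3 - 22*(-312) = -2/3 + 6864 = 20590/3 ≈ 6863.3)
t + A = 20590/3 + 670798/234315 = 1608852748/234315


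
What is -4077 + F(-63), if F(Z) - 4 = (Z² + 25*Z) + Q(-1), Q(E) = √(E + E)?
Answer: -1679 + I*√2 ≈ -1679.0 + 1.4142*I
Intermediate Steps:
Q(E) = √2*√E (Q(E) = √(2*E) = √2*√E)
F(Z) = 4 + Z² + 25*Z + I*√2 (F(Z) = 4 + ((Z² + 25*Z) + √2*√(-1)) = 4 + ((Z² + 25*Z) + √2*I) = 4 + ((Z² + 25*Z) + I*√2) = 4 + (Z² + 25*Z + I*√2) = 4 + Z² + 25*Z + I*√2)
-4077 + F(-63) = -4077 + (4 + (-63)² + 25*(-63) + I*√2) = -4077 + (4 + 3969 - 1575 + I*√2) = -4077 + (2398 + I*√2) = -1679 + I*√2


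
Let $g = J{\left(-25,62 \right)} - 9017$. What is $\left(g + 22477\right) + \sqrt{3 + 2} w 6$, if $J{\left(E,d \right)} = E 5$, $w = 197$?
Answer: $13335 + 1182 \sqrt{5} \approx 15978.0$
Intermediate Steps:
$J{\left(E,d \right)} = 5 E$
$g = -9142$ ($g = 5 \left(-25\right) - 9017 = -125 - 9017 = -9142$)
$\left(g + 22477\right) + \sqrt{3 + 2} w 6 = \left(-9142 + 22477\right) + \sqrt{3 + 2} \cdot 197 \cdot 6 = 13335 + \sqrt{5} \cdot 1182 = 13335 + 1182 \sqrt{5}$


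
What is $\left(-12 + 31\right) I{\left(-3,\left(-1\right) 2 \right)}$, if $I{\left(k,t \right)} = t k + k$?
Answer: $57$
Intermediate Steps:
$I{\left(k,t \right)} = k + k t$ ($I{\left(k,t \right)} = k t + k = k + k t$)
$\left(-12 + 31\right) I{\left(-3,\left(-1\right) 2 \right)} = \left(-12 + 31\right) \left(- 3 \left(1 - 2\right)\right) = 19 \left(- 3 \left(1 - 2\right)\right) = 19 \left(\left(-3\right) \left(-1\right)\right) = 19 \cdot 3 = 57$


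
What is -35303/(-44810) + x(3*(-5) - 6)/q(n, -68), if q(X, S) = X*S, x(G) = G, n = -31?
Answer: 36738857/47229740 ≈ 0.77788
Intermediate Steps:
q(X, S) = S*X
-35303/(-44810) + x(3*(-5) - 6)/q(n, -68) = -35303/(-44810) + (3*(-5) - 6)/((-68*(-31))) = -35303*(-1/44810) + (-15 - 6)/2108 = 35303/44810 - 21*1/2108 = 35303/44810 - 21/2108 = 36738857/47229740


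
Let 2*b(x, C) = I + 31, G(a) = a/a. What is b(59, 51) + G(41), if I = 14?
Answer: 47/2 ≈ 23.500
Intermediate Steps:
G(a) = 1
b(x, C) = 45/2 (b(x, C) = (14 + 31)/2 = (½)*45 = 45/2)
b(59, 51) + G(41) = 45/2 + 1 = 47/2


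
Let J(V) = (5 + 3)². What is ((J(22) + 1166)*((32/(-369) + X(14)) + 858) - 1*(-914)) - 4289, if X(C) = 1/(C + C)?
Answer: 44179895/42 ≈ 1.0519e+6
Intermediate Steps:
J(V) = 64 (J(V) = 8² = 64)
X(C) = 1/(2*C)
((J(22) + 1166)*((32/(-369) + X(14)) + 858) - 1*(-914)) - 4289 = ((64 + 1166)*((32/(-369) + (½)/14) + 858) - 1*(-914)) - 4289 = (1230*((32*(-1/369) + (½)*(1/14)) + 858) + 914) - 4289 = (1230*((-32/369 + 1/28) + 858) + 914) - 4289 = (1230*(-527/10332 + 858) + 914) - 4289 = (1230*(8864329/10332) + 914) - 4289 = (44321645/42 + 914) - 4289 = 44360033/42 - 4289 = 44179895/42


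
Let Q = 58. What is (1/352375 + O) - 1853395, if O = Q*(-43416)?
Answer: -1540415417124/352375 ≈ -4.3715e+6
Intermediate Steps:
O = -2518128 (O = 58*(-43416) = -2518128)
(1/352375 + O) - 1853395 = (1/352375 - 2518128) - 1853395 = -887325353999/352375 - 1853395 = -1540415417124/352375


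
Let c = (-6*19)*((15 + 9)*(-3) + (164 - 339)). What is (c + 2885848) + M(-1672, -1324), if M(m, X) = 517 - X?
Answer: 2915847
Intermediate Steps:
c = 28158 (c = -114*(24*(-3) - 175) = -114*(-72 - 175) = -114*(-247) = 28158)
(c + 2885848) + M(-1672, -1324) = (28158 + 2885848) + (517 - 1*(-1324)) = 2914006 + (517 + 1324) = 2914006 + 1841 = 2915847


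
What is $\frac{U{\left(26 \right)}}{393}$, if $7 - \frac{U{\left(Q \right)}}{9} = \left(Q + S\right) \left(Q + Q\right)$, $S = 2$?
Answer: $- \frac{4347}{131} \approx -33.183$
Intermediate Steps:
$U{\left(Q \right)} = 63 - 18 Q \left(2 + Q\right)$ ($U{\left(Q \right)} = 63 - 9 \left(Q + 2\right) \left(Q + Q\right) = 63 - 9 \left(2 + Q\right) 2 Q = 63 - 9 \cdot 2 Q \left(2 + Q\right) = 63 - 18 Q \left(2 + Q\right)$)
$\frac{U{\left(26 \right)}}{393} = \frac{63 - 936 - 18 \cdot 26^{2}}{393} = \left(63 - 936 - 12168\right) \frac{1}{393} = \left(-13041\right) \frac{1}{393} = - \frac{4347}{131}$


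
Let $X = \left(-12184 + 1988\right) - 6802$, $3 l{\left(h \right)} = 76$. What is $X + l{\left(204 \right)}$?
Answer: $- \frac{50918}{3} \approx -16973.0$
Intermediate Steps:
$l{\left(h \right)} = \frac{76}{3}$ ($l{\left(h \right)} = \frac{1}{3} \cdot 76 = \frac{76}{3}$)
$X = -16998$ ($X = -10196 - 6802 = -16998$)
$X + l{\left(204 \right)} = -16998 + \frac{76}{3} = - \frac{50918}{3}$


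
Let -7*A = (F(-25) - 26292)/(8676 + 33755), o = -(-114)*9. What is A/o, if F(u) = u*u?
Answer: 25667/304739442 ≈ 8.4226e-5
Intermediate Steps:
F(u) = u²
o = 1026 (o = -38*(-27) = 1026)
A = 25667/297017 (A = -((-25)² - 26292)/(7*(8676 + 33755)) = -(625 - 26292)/(7*42431) = -(-25667)/(7*42431) = -⅐*(-25667/42431) = 25667/297017 ≈ 0.086416)
A/o = (25667/297017)/1026 = (25667/297017)*(1/1026) = 25667/304739442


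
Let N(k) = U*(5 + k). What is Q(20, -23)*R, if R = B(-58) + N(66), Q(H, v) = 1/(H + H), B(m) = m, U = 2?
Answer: 21/10 ≈ 2.1000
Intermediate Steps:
Q(H, v) = 1/(2*H)
N(k) = 10 + 2*k (N(k) = 2*(5 + k) = 10 + 2*k)
R = 84 (R = -58 + (10 + 2*66) = -58 + (10 + 132) = -58 + 142 = 84)
Q(20, -23)*R = ((1/2)/20)*84 = ((1/2)*(1/20))*84 = (1/40)*84 = 21/10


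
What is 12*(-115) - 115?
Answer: -1495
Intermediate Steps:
12*(-115) - 115 = -1380 - 115 = -1495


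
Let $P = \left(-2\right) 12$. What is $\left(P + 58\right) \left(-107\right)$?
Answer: $-3638$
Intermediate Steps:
$P = -24$
$\left(P + 58\right) \left(-107\right) = \left(-24 + 58\right) \left(-107\right) = 34 \left(-107\right) = -3638$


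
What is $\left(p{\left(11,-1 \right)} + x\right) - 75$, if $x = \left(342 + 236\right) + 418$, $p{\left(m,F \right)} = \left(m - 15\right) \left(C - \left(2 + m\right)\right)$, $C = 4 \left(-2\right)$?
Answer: $1005$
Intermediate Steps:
$C = -8$
$p{\left(m,F \right)} = \left(-15 + m\right) \left(-10 - m\right)$ ($p{\left(m,F \right)} = \left(m - 15\right) \left(-8 - \left(2 + m\right)\right) = \left(-15 + m\right) \left(-10 - m\right)$)
$x = 996$ ($x = 578 + 418 = 996$)
$\left(p{\left(11,-1 \right)} + x\right) - 75 = \left(\left(150 - 11^{2} + 5 \cdot 11\right) + 996\right) - 75 = \left(\left(150 - 121 + 55\right) + 996\right) - 75 = \left(84 + 996\right) - 75 = 1080 - 75 = 1005$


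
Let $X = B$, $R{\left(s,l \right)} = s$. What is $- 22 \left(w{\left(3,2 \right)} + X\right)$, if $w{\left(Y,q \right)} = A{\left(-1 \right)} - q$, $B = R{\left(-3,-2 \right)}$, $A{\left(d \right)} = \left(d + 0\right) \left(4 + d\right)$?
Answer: $176$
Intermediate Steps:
$A{\left(d \right)} = d \left(4 + d\right)$
$B = -3$
$X = -3$
$w{\left(Y,q \right)} = -3 - q$ ($w{\left(Y,q \right)} = - (4 - 1) - q = \left(-1\right) 3 - q = -3 - q$)
$- 22 \left(w{\left(3,2 \right)} + X\right) = - 22 \left(\left(-3 - 2\right) - 3\right) = - 22 \left(-5 - 3\right) = \left(-22\right) \left(-8\right) = 176$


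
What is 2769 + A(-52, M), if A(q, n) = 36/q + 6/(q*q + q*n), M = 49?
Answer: 71977/26 ≈ 2768.3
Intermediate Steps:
A(q, n) = 6/(q² + n*q) + 36/q (A(q, n) = 36/q + 6/(q² + n*q) = 6/(q² + n*q) + 36/q)
2769 + A(-52, M) = 2769 + 6*(1 + 6*49 + 6*(-52))/(-52*(49 - 52)) = 2769 + 6*(-1/52)*(1 + 294 - 312)/(-3) = 2769 + 6*(-1/52)*(-⅓)*(-17) = 2769 - 17/26 = 71977/26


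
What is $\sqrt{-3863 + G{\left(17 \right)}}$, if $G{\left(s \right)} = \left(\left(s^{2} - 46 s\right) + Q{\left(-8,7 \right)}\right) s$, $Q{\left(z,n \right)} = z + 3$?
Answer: $i \sqrt{12329} \approx 111.04 i$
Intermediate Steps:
$Q{\left(z,n \right)} = 3 + z$
$G{\left(s \right)} = s \left(-5 + s^{2} - 46 s\right)$ ($G{\left(s \right)} = \left(\left(s^{2} - 46 s\right) + \left(3 - 8\right)\right) s = \left(\left(s^{2} - 46 s\right) - 5\right) s = \left(-5 + s^{2} - 46 s\right) s = s \left(-5 + s^{2} - 46 s\right)$)
$\sqrt{-3863 + G{\left(17 \right)}} = \sqrt{-3863 + 17 \left(-5 + 17^{2} - 782\right)} = \sqrt{-3863 + 17 \left(-5 + 289 - 782\right)} = \sqrt{-3863 + 17 \left(-498\right)} = \sqrt{-3863 - 8466} = \sqrt{-12329} = i \sqrt{12329}$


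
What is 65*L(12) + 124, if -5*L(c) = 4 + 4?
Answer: 20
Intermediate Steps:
L(c) = -8/5 (L(c) = -(4 + 4)/5 = -⅕*8 = -8/5)
65*L(12) + 124 = 65*(-8/5) + 124 = -104 + 124 = 20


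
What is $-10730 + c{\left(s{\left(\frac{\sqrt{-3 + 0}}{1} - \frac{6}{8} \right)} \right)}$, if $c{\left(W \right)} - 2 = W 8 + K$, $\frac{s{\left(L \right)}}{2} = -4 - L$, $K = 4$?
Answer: $-10776 - 16 i \sqrt{3} \approx -10776.0 - 27.713 i$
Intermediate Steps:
$s{\left(L \right)} = -8 - 2 L$ ($s{\left(L \right)} = 2 \left(-4 - L\right) = -8 - 2 L$)
$c{\left(W \right)} = 6 + 8 W$ ($c{\left(W \right)} = 2 + \left(W 8 + 4\right) = 2 + \left(8 W + 4\right) = 2 + \left(4 + 8 W\right) = 6 + 8 W$)
$-10730 + c{\left(s{\left(\frac{\sqrt{-3 + 0}}{1} - \frac{6}{8} \right)} \right)} = -10730 + \left(6 + 8 \left(-8 - 2 \left(\frac{\sqrt{-3 + 0}}{1} - \frac{6}{8}\right)\right)\right) = -10730 + \left(6 + 8 \left(-8 - 2 \left(\sqrt{-3} \cdot 1 - \frac{3}{4}\right)\right)\right) = -10730 + \left(6 + 8 \left(-8 - 2 \left(i \sqrt{3} \cdot 1 - \frac{3}{4}\right)\right)\right) = -10730 + \left(6 + 8 \left(-8 - 2 \left(i \sqrt{3} - \frac{3}{4}\right)\right)\right) = -10730 + \left(6 + 8 \left(-8 - 2 \left(- \frac{3}{4} + i \sqrt{3}\right)\right)\right) = -10730 + \left(6 + 8 \left(-8 + \left(\frac{3}{2} - 2 i \sqrt{3}\right)\right)\right) = -10730 + \left(6 + 8 \left(- \frac{13}{2} - 2 i \sqrt{3}\right)\right) = -10730 - \left(46 + 16 i \sqrt{3}\right) = -10776 - 16 i \sqrt{3}$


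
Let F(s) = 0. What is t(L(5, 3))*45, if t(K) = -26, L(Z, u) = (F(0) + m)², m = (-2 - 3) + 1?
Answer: -1170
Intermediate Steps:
m = -4 (m = -5 + 1 = -4)
L(Z, u) = 16 (L(Z, u) = (0 - 4)² = (-4)² = 16)
t(L(5, 3))*45 = -26*45 = -1170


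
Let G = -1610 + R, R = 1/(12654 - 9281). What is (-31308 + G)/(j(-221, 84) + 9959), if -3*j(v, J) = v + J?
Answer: -333097239/101237222 ≈ -3.2903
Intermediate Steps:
j(v, J) = -J/3 - v/3 (j(v, J) = -(v + J)/3 = -(J + v)/3 = -J/3 - v/3)
R = 1/3373 ≈ 0.00029647
G = -5430529/3373 (G = -1610 + 1/3373 = -5430529/3373 ≈ -1610.0)
(-31308 + G)/(j(-221, 84) + 9959) = (-31308 - 5430529/3373)/((-⅓*84 - ⅓*(-221)) + 9959) = -111032413/(3373*((-28 + 221/3) + 9959)) = -111032413/(3373*(137/3 + 9959)) = -111032413/(3373*30014/3) = -111032413/3373*3/30014 = -333097239/101237222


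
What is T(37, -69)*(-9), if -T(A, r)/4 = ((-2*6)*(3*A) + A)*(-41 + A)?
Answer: 186480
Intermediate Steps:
T(A, r) = 140*A*(-41 + A) (T(A, r) = -4*((-2*6)*(3*A) + A)*(-41 + A) = -4*(-36*A + A)*(-41 + A) = -4*(-35*A)*(-41 + A) = -(-140)*A*(-41 + A) = 140*A*(-41 + A))
T(37, -69)*(-9) = (140*37*(-41 + 37))*(-9) = (140*37*(-4))*(-9) = -20720*(-9) = 186480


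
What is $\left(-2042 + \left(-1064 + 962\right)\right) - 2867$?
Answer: $-5011$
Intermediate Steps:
$\left(-2042 + \left(-1064 + 962\right)\right) - 2867 = \left(-2042 - 102\right) - 2867 = -2144 - 2867 = -5011$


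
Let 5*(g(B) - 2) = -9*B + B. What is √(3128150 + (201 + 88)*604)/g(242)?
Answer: -5*√3302706/1926 ≈ -4.7179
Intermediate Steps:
g(B) = 2 - 8*B/5 (g(B) = 2 + (-9*B + B)/5 = 2 + (-8*B)/5 = 2 - 8*B/5)
√(3128150 + (201 + 88)*604)/g(242) = √(3128150 + (201 + 88)*604)/(2 - 8/5*242) = √(3128150 + 289*604)/(2 - 1936/5) = √(3128150 + 174556)/(-1926/5) = √3302706*(-5/1926) = -5*√3302706/1926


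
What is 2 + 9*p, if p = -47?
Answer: -421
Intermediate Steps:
2 + 9*p = 2 + 9*(-47) = 2 - 423 = -421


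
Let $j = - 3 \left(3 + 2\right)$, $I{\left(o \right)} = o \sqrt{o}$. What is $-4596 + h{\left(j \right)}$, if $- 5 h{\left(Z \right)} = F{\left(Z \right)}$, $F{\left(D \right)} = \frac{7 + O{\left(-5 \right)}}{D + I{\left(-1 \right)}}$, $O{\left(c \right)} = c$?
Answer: $- \frac{519345}{113} - \frac{i}{565} \approx -4596.0 - 0.0017699 i$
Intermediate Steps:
$I{\left(o \right)} = o^{\frac{3}{2}}$
$j = -15$ ($j = \left(-3\right) 5 = -15$)
$F{\left(D \right)} = \frac{2}{D - i}$ ($F{\left(D \right)} = \frac{7 - 5}{D + \left(-1\right)^{\frac{3}{2}}} = \frac{2}{D - i}$)
$h{\left(Z \right)} = - \frac{2}{5 \left(Z - i\right)}$ ($h{\left(Z \right)} = - \frac{2 \frac{1}{Z - i}}{5} = - \frac{2}{5 \left(Z - i\right)}$)
$-4596 + h{\left(j \right)} = -4596 - \frac{2}{- 5 i + 5 \left(-15\right)} = -4596 - \frac{2}{- 5 i - 75} = -4596 - \frac{2}{-75 - 5 i} = -4596 - 2 \frac{-75 + 5 i}{5650} = -4596 - \frac{-75 + 5 i}{2825}$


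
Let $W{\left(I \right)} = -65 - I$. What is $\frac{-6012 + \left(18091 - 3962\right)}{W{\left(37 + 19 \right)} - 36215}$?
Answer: $- \frac{8117}{36336} \approx -0.22339$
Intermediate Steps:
$\frac{-6012 + \left(18091 - 3962\right)}{W{\left(37 + 19 \right)} - 36215} = \frac{-6012 + \left(18091 - 3962\right)}{\left(-65 - \left(37 + 19\right)\right) - 36215} = \frac{-6012 + 14129}{\left(-65 - 56\right) - 36215} = \frac{8117}{\left(-65 - 56\right) - 36215} = \frac{8117}{-121 - 36215} = \frac{8117}{-36336} = 8117 \left(- \frac{1}{36336}\right) = - \frac{8117}{36336}$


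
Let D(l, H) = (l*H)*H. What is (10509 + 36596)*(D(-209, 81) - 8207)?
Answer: -64979274880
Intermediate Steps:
D(l, H) = l*H**2 (D(l, H) = (H*l)*H = l*H**2)
(10509 + 36596)*(D(-209, 81) - 8207) = (10509 + 36596)*(-209*81**2 - 8207) = 47105*(-209*6561 - 8207) = 47105*(-1371249 - 8207) = 47105*(-1379456) = -64979274880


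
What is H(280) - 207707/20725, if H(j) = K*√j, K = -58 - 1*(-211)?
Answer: -207707/20725 + 306*√70 ≈ 2550.2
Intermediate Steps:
K = 153 (K = -58 + 211 = 153)
H(j) = 153*√j
H(280) - 207707/20725 = 153*√280 - 207707/20725 = 153*(2*√70) - 207707/20725 = 306*√70 - 1*207707/20725 = 306*√70 - 207707/20725 = -207707/20725 + 306*√70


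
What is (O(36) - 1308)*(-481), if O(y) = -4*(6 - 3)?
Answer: 634920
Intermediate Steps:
O(y) = -12 (O(y) = -4*3 = -12)
(O(36) - 1308)*(-481) = (-12 - 1308)*(-481) = -1320*(-481) = 634920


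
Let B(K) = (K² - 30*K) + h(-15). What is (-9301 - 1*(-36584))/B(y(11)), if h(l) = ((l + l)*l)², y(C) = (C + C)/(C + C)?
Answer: 27283/202471 ≈ 0.13475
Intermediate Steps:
y(C) = 1 (y(C) = (2*C)/((2*C)) = (2*C)*(1/(2*C)) = 1)
h(l) = 4*l⁴ (h(l) = ((2*l)*l)² = (2*l²)² = 4*l⁴)
B(K) = 202500 + K² - 30*K (B(K) = (K² - 30*K) + 4*(-15)⁴ = (K² - 30*K) + 4*50625 = (K² - 30*K) + 202500 = 202500 + K² - 30*K)
(-9301 - 1*(-36584))/B(y(11)) = (-9301 - 1*(-36584))/(202500 + 1² - 30*1) = (-9301 + 36584)/(202500 + 1 - 30) = 27283/202471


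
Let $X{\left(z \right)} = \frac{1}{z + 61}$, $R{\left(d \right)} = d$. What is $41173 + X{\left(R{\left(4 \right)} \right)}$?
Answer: $\frac{2676246}{65} \approx 41173.0$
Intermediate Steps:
$X{\left(z \right)} = \frac{1}{61 + z}$
$41173 + X{\left(R{\left(4 \right)} \right)} = 41173 + \frac{1}{61 + 4} = 41173 + \frac{1}{65} = \frac{2676246}{65}$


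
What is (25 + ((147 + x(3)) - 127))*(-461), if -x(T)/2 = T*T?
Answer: -12447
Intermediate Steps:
x(T) = -2*T**2 (x(T) = -2*T*T = -2*T**2)
(25 + ((147 + x(3)) - 127))*(-461) = (25 + ((147 - 2*3**2) - 127))*(-461) = (25 + ((147 - 2*9) - 127))*(-461) = (25 + ((147 - 18) - 127))*(-461) = (25 + (129 - 127))*(-461) = (25 + 2)*(-461) = 27*(-461) = -12447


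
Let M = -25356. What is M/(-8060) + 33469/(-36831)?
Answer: 166031674/74214465 ≈ 2.2372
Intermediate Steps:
M/(-8060) + 33469/(-36831) = -25356/(-8060) + 33469/(-36831) = -25356*(-1/8060) + 33469*(-1/36831) = 6339/2015 - 33469/36831 = 166031674/74214465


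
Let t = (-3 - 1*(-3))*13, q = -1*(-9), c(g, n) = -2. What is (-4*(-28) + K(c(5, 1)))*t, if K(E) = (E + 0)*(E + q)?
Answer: 0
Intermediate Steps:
q = 9
t = 0 (t = (-3 + 3)*13 = 0*13 = 0)
K(E) = E*(9 + E) (K(E) = (E + 0)*(E + 9) = E*(9 + E))
(-4*(-28) + K(c(5, 1)))*t = (-4*(-28) - 2*(9 - 2))*0 = (112 - 2*7)*0 = (112 - 14)*0 = 98*0 = 0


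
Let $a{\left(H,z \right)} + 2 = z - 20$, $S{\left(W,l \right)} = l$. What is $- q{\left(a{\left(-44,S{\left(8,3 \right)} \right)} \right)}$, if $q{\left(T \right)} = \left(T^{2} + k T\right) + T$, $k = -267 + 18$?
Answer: $-5073$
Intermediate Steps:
$k = -249$
$a{\left(H,z \right)} = -22 + z$ ($a{\left(H,z \right)} = -2 + \left(z - 20\right) = -2 + \left(-20 + z\right) = -22 + z$)
$q{\left(T \right)} = T^{2} - 248 T$ ($q{\left(T \right)} = \left(T^{2} - 249 T\right) + T = T^{2} - 248 T$)
$- q{\left(a{\left(-44,S{\left(8,3 \right)} \right)} \right)} = - \left(-22 + 3\right) \left(-248 + \left(-22 + 3\right)\right) = - \left(-19\right) \left(-248 - 19\right) = - \left(-19\right) \left(-267\right) = \left(-1\right) 5073 = -5073$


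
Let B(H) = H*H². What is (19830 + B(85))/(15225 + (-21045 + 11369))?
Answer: 633955/5549 ≈ 114.25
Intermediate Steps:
B(H) = H³
(19830 + B(85))/(15225 + (-21045 + 11369)) = (19830 + 85³)/(15225 + (-21045 + 11369)) = (19830 + 614125)/(15225 - 9676) = 633955/5549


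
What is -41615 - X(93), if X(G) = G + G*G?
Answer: -50357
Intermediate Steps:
X(G) = G + G²
-41615 - X(93) = -41615 - 93*(1 + 93) = -41615 - 93*94 = -41615 - 1*8742 = -41615 - 8742 = -50357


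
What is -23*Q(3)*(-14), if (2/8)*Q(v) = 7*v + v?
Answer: 30912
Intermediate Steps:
Q(v) = 32*v (Q(v) = 4*(7*v + v) = 4*(8*v) = 32*v)
-23*Q(3)*(-14) = -736*3*(-14) = -23*96*(-14) = -2208*(-14) = 30912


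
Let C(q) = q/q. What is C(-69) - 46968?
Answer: -46967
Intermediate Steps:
C(q) = 1
C(-69) - 46968 = 1 - 46968 = -46967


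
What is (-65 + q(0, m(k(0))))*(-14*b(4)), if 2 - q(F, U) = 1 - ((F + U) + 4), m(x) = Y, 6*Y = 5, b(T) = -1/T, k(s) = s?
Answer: -2485/12 ≈ -207.08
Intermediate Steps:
Y = ⅚ (Y = (⅙)*5 = ⅚ ≈ 0.83333)
m(x) = ⅚
q(F, U) = 5 + F + U (q(F, U) = 2 - (1 - ((F + U) + 4)) = 2 - (1 - (4 + F + U)) = 2 - (1 + (-4 - F - U)) = 2 - (-3 - F - U) = 2 + (3 + F + U) = 5 + F + U)
(-65 + q(0, m(k(0))))*(-14*b(4)) = (-65 + (5 + 0 + ⅚))*(-(-14)/4) = (-65 + 35/6)*(-(-14)/4) = -(-2485)*(-1)/(3*4) = -355/6*7/2 = -2485/12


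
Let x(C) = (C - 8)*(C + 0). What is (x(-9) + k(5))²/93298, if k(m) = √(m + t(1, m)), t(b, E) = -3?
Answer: (153 + √2)²/93298 ≈ 0.25557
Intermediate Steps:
k(m) = √(-3 + m) (k(m) = √(m - 3) = √(-3 + m))
x(C) = C*(-8 + C) (x(C) = (-8 + C)*C = C*(-8 + C))
(x(-9) + k(5))²/93298 = (-9*(-8 - 9) + √(-3 + 5))²/93298 = (-9*(-17) + √2)²*(1/93298) = (153 + √2)²*(1/93298) = (153 + √2)²/93298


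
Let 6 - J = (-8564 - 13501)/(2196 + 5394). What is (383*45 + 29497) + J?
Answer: 23650899/506 ≈ 46741.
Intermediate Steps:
J = 4507/506 (J = 6 - (-8564 - 13501)/(2196 + 5394) = 6 - (-22065)/7590 = 6 - 1*(-1471/506) = 6 + 1471/506 = 4507/506 ≈ 8.9071)
(383*45 + 29497) + J = (383*45 + 29497) + 4507/506 = (17235 + 29497) + 4507/506 = 46732 + 4507/506 = 23650899/506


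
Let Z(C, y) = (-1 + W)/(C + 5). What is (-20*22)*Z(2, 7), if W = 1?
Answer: 0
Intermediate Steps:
Z(C, y) = 0 (Z(C, y) = (-1 + 1)/(C + 5) = 0/(5 + C) = 0)
(-20*22)*Z(2, 7) = -20*22*0 = -440*0 = 0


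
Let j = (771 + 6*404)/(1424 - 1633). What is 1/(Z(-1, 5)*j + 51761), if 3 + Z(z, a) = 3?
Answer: 1/51761 ≈ 1.9320e-5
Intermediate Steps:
Z(z, a) = 0 (Z(z, a) = -3 + 3 = 0)
j = -3195/209 (j = (771 + 2424)/(-209) = 3195*(-1/209) = -3195/209 ≈ -15.287)
1/(Z(-1, 5)*j + 51761) = 1/(0*(-3195/209) + 51761) = 1/(0 + 51761) = 1/51761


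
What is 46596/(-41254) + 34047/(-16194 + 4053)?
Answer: -109460943/27825823 ≈ -3.9338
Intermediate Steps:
46596/(-41254) + 34047/(-16194 + 4053) = 46596*(-1/41254) + 34047/(-12141) = -23298/20627 + 34047*(-1/12141) = -23298/20627 - 3783/1349 = -109460943/27825823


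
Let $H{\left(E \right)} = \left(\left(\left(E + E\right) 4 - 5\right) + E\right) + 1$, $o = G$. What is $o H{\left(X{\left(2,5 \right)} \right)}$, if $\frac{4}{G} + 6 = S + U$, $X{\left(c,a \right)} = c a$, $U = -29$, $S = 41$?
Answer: $\frac{172}{3} \approx 57.333$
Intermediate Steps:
$X{\left(c,a \right)} = a c$
$G = \frac{2}{3}$ ($G = \frac{4}{-6 + \left(41 - 29\right)} = \frac{4}{-6 + 12} = \frac{4}{6} = 4 \cdot \frac{1}{6} = \frac{2}{3} \approx 0.66667$)
$o = \frac{2}{3} \approx 0.66667$
$H{\left(E \right)} = -4 + 9 E$ ($H{\left(E \right)} = \left(\left(2 E 4 - 5\right) + E\right) + 1 = \left(\left(8 E - 5\right) + E\right) + 1 = \left(\left(-5 + 8 E\right) + E\right) + 1 = \left(-5 + 9 E\right) + 1 = -4 + 9 E$)
$o H{\left(X{\left(2,5 \right)} \right)} = \frac{2 \left(-4 + 9 \cdot 5 \cdot 2\right)}{3} = \frac{2 \left(-4 + 9 \cdot 10\right)}{3} = \frac{2 \left(-4 + 90\right)}{3} = \frac{2}{3} \cdot 86 = \frac{172}{3}$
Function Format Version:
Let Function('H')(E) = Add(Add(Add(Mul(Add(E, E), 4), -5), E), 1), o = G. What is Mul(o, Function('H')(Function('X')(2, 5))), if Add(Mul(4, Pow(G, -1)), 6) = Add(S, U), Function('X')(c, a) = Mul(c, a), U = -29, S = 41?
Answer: Rational(172, 3) ≈ 57.333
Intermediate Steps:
Function('X')(c, a) = Mul(a, c)
G = Rational(2, 3) (G = Mul(4, Pow(Add(-6, Add(41, -29)), -1)) = Mul(4, Pow(Add(-6, 12), -1)) = Mul(4, Pow(6, -1)) = Mul(4, Rational(1, 6)) = Rational(2, 3) ≈ 0.66667)
o = Rational(2, 3) ≈ 0.66667
Function('H')(E) = Add(-4, Mul(9, E)) (Function('H')(E) = Add(Add(Add(Mul(Mul(2, E), 4), -5), E), 1) = Add(Add(Add(Mul(8, E), -5), E), 1) = Add(Add(Add(-5, Mul(8, E)), E), 1) = Add(Add(-5, Mul(9, E)), 1) = Add(-4, Mul(9, E)))
Mul(o, Function('H')(Function('X')(2, 5))) = Mul(Rational(2, 3), Add(-4, Mul(9, Mul(5, 2)))) = Mul(Rational(2, 3), Add(-4, Mul(9, 10))) = Mul(Rational(2, 3), Add(-4, 90)) = Mul(Rational(2, 3), 86) = Rational(172, 3)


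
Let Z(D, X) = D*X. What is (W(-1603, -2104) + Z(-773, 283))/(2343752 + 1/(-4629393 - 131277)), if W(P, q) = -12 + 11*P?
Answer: -1125441430680/11157829833839 ≈ -0.10087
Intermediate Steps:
(W(-1603, -2104) + Z(-773, 283))/(2343752 + 1/(-4629393 - 131277)) = ((-12 + 11*(-1603)) - 773*283)/(2343752 + 1/(-4629393 - 131277)) = ((-12 - 17633) - 218759)/(2343752 + 1/(-4760670)) = (-17645 - 218759)/(2343752 - 1/4760670) = -236404/11157829833839/4760670 = -236404*4760670/11157829833839 = -1125441430680/11157829833839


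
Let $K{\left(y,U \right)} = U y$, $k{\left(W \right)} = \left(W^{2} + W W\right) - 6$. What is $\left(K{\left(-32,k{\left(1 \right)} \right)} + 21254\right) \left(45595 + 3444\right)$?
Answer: $1048551898$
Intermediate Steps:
$k{\left(W \right)} = -6 + 2 W^{2}$ ($k{\left(W \right)} = \left(W^{2} + W^{2}\right) - 6 = 2 W^{2} - 6 = -6 + 2 W^{2}$)
$\left(K{\left(-32,k{\left(1 \right)} \right)} + 21254\right) \left(45595 + 3444\right) = \left(\left(-6 + 2 \cdot 1^{2}\right) \left(-32\right) + 21254\right) \left(45595 + 3444\right) = \left(\left(-6 + 2 \cdot 1\right) \left(-32\right) + 21254\right) 49039 = \left(\left(-6 + 2\right) \left(-32\right) + 21254\right) 49039 = \left(\left(-4\right) \left(-32\right) + 21254\right) 49039 = \left(128 + 21254\right) 49039 = 21382 \cdot 49039 = 1048551898$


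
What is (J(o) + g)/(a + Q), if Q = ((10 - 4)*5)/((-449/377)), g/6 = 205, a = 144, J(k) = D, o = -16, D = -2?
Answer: 275686/26673 ≈ 10.336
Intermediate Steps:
J(k) = -2
g = 1230 (g = 6*205 = 1230)
Q = -11310/449 (Q = (6*5)/((-449*1/377)) = 30/(-449/377) = 30*(-377/449) = -11310/449 ≈ -25.189)
(J(o) + g)/(a + Q) = (-2 + 1230)/(144 - 11310/449) = 1228/(53346/449) = 1228*(449/53346) = 275686/26673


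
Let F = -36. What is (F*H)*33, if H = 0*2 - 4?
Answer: 4752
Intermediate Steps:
H = -4 (H = 0 - 4 = -4)
(F*H)*33 = -36*(-4)*33 = 144*33 = 4752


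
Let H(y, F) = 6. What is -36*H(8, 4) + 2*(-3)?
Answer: -222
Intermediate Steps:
-36*H(8, 4) + 2*(-3) = -36*6 + 2*(-3) = -216 - 6 = -222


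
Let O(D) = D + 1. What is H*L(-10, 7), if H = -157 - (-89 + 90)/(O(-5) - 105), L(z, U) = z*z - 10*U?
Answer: -513360/109 ≈ -4709.7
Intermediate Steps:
O(D) = 1 + D
L(z, U) = z² - 10*U
H = -17112/109 (H = -157 - (-89 + 90)/((1 - 5) - 105) = -157 - 1/(-4 - 105) = -157 - 1/(-109) = -157 - (-1)/109 = -157 - 1*(-1/109) = -157 + 1/109 = -17112/109 ≈ -156.99)
H*L(-10, 7) = -17112*((-10)² - 10*7)/109 = -17112*(100 - 70)/109 = -17112/109*30 = -513360/109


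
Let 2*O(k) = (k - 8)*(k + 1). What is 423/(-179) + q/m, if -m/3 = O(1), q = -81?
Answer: -7794/1253 ≈ -6.2203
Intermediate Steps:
O(k) = (1 + k)*(-8 + k)/2 (O(k) = ((k - 8)*(k + 1))/2 = ((-8 + k)*(1 + k))/2 = ((1 + k)*(-8 + k))/2 = (1 + k)*(-8 + k)/2)
m = 21 (m = -3*(-4 + (½)*1² - 7/2*1) = -3*(-4 + (½)*1 - 7/2) = -3*(-4 + ½ - 7/2) = -3*(-7) = 21)
423/(-179) + q/m = 423/(-179) - 81/21 = 423*(-1/179) - 81*1/21 = -423/179 - 27/7 = -7794/1253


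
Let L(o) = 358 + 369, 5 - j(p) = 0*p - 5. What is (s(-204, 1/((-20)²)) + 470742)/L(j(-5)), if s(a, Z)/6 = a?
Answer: 469518/727 ≈ 645.83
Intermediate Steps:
j(p) = 10 (j(p) = 5 - (0*p - 5) = 5 - (0 - 5) = 5 - 1*(-5) = 5 + 5 = 10)
s(a, Z) = 6*a
L(o) = 727
(s(-204, 1/((-20)²)) + 470742)/L(j(-5)) = (6*(-204) + 470742)/727 = (-1224 + 470742)*(1/727) = 469518*(1/727) = 469518/727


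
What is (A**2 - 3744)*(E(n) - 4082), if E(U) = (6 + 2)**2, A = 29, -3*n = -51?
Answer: 11664254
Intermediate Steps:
n = 17 (n = -1/3*(-51) = 17)
E(U) = 64 (E(U) = 8**2 = 64)
(A**2 - 3744)*(E(n) - 4082) = (29**2 - 3744)*(64 - 4082) = (841 - 3744)*(-4018) = -2903*(-4018) = 11664254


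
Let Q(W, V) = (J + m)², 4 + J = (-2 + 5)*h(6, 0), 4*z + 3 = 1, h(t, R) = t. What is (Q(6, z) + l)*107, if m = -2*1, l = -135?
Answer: 963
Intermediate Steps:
m = -2
z = -½ (z = -¾ + (¼)*1 = -¾ + ¼ = -½ ≈ -0.50000)
J = 14 (J = -4 + (-2 + 5)*6 = -4 + 3*6 = -4 + 18 = 14)
Q(W, V) = 144 (Q(W, V) = (14 - 2)² = 12² = 144)
(Q(6, z) + l)*107 = (144 - 135)*107 = 9*107 = 963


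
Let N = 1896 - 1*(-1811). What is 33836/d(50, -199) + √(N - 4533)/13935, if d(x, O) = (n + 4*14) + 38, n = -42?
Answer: 8459/13 + I*√826/13935 ≈ 650.69 + 0.0020624*I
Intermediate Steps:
d(x, O) = 52 (d(x, O) = (-42 + 4*14) + 38 = (-42 + 56) + 38 = 14 + 38 = 52)
N = 3707 (N = 1896 + 1811 = 3707)
33836/d(50, -199) + √(N - 4533)/13935 = 33836/52 + √(3707 - 4533)/13935 = 33836*(1/52) + √(-826)*(1/13935) = 8459/13 + (I*√826)*(1/13935) = 8459/13 + I*√826/13935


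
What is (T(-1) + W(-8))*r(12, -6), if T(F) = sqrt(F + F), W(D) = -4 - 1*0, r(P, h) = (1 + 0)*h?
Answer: 24 - 6*I*sqrt(2) ≈ 24.0 - 8.4853*I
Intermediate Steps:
r(P, h) = h (r(P, h) = 1*h = h)
W(D) = -4 (W(D) = -4 + 0 = -4)
T(F) = sqrt(2)*sqrt(F) (T(F) = sqrt(2*F) = sqrt(2)*sqrt(F))
(T(-1) + W(-8))*r(12, -6) = (sqrt(2)*sqrt(-1) - 4)*(-6) = (sqrt(2)*I - 4)*(-6) = (I*sqrt(2) - 4)*(-6) = (-4 + I*sqrt(2))*(-6) = 24 - 6*I*sqrt(2)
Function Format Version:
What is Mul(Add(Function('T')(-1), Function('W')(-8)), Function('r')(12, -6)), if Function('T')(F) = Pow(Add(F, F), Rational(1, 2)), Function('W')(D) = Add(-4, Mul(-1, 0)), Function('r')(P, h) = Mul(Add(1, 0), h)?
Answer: Add(24, Mul(-6, I, Pow(2, Rational(1, 2)))) ≈ Add(24.000, Mul(-8.4853, I))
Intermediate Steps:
Function('r')(P, h) = h (Function('r')(P, h) = Mul(1, h) = h)
Function('W')(D) = -4 (Function('W')(D) = Add(-4, 0) = -4)
Function('T')(F) = Mul(Pow(2, Rational(1, 2)), Pow(F, Rational(1, 2))) (Function('T')(F) = Pow(Mul(2, F), Rational(1, 2)) = Mul(Pow(2, Rational(1, 2)), Pow(F, Rational(1, 2))))
Mul(Add(Function('T')(-1), Function('W')(-8)), Function('r')(12, -6)) = Mul(Add(Mul(Pow(2, Rational(1, 2)), Pow(-1, Rational(1, 2))), -4), -6) = Mul(Add(Mul(Pow(2, Rational(1, 2)), I), -4), -6) = Mul(Add(Mul(I, Pow(2, Rational(1, 2))), -4), -6) = Mul(Add(-4, Mul(I, Pow(2, Rational(1, 2)))), -6) = Add(24, Mul(-6, I, Pow(2, Rational(1, 2))))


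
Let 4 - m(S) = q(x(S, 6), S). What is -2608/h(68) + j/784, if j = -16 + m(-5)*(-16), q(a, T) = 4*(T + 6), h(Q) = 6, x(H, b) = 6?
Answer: -63899/147 ≈ -434.69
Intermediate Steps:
q(a, T) = 24 + 4*T (q(a, T) = 4*(6 + T) = 24 + 4*T)
m(S) = -20 - 4*S (m(S) = 4 - (24 + 4*S) = 4 + (-24 - 4*S) = -20 - 4*S)
j = -16 (j = -16 + (-20 - 4*(-5))*(-16) = -16 + (-20 + 20)*(-16) = -16 + 0*(-16) = -16 + 0 = -16)
-2608/h(68) + j/784 = -2608/6 - 16/784 = -2608*⅙ - 16*1/784 = -1304/3 - 1/49 = -63899/147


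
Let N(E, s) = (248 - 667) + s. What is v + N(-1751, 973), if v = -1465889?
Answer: -1465335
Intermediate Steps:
N(E, s) = -419 + s
v + N(-1751, 973) = -1465889 + (-419 + 973) = -1465889 + 554 = -1465335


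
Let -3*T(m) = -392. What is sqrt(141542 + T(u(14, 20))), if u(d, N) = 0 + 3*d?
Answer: sqrt(1275054)/3 ≈ 376.39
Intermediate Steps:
u(d, N) = 3*d
T(m) = 392/3 (T(m) = -1/3*(-392) = 392/3)
sqrt(141542 + T(u(14, 20))) = sqrt(141542 + 392/3) = sqrt(425018/3) = sqrt(1275054)/3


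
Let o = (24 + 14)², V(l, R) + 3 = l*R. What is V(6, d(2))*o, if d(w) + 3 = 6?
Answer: 21660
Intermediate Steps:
d(w) = 3 (d(w) = -3 + 6 = 3)
V(l, R) = -3 + R*l (V(l, R) = -3 + l*R = -3 + R*l)
o = 1444 (o = 38² = 1444)
V(6, d(2))*o = (-3 + 3*6)*1444 = (-3 + 18)*1444 = 15*1444 = 21660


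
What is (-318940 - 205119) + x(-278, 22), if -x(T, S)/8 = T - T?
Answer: -524059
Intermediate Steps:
x(T, S) = 0 (x(T, S) = -8*(T - T) = -8*0 = 0)
(-318940 - 205119) + x(-278, 22) = (-318940 - 205119) + 0 = -524059 + 0 = -524059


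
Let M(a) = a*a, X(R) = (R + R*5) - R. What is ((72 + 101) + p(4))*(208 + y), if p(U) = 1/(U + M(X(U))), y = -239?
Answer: -2166683/404 ≈ -5363.1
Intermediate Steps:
X(R) = 5*R (X(R) = (R + 5*R) - R = 6*R - R = 5*R)
M(a) = a²
p(U) = 1/(U + 25*U²) (p(U) = 1/(U + (5*U)²) = 1/(U + 25*U²))
((72 + 101) + p(4))*(208 + y) = ((72 + 101) + 1/(4*(1 + 25*4)))*(208 - 239) = (173 + 1/(4*(1 + 100)))*(-31) = (173 + (¼)/101)*(-31) = (173 + (¼)*(1/101))*(-31) = (173 + 1/404)*(-31) = (69893/404)*(-31) = -2166683/404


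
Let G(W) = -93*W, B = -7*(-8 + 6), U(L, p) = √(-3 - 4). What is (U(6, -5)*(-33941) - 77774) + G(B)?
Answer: -79076 - 33941*I*√7 ≈ -79076.0 - 89800.0*I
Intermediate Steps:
U(L, p) = I*√7 (U(L, p) = √(-7) = I*√7)
B = 14 (B = -7*(-2) = 14)
(U(6, -5)*(-33941) - 77774) + G(B) = ((I*√7)*(-33941) - 77774) - 93*14 = (-33941*I*√7 - 77774) - 1302 = (-77774 - 33941*I*√7) - 1302 = -79076 - 33941*I*√7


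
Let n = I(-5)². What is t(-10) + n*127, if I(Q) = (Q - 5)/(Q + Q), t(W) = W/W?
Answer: 128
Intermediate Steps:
t(W) = 1
I(Q) = (-5 + Q)/(2*Q) (I(Q) = (-5 + Q)/((2*Q)) = (-5 + Q)*(1/(2*Q)) = (-5 + Q)/(2*Q))
n = 1 (n = ((½)*(-5 - 5)/(-5))² = ((½)*(-⅕)*(-10))² = 1² = 1)
t(-10) + n*127 = 1 + 1*127 = 1 + 127 = 128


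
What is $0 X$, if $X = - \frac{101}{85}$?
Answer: $0$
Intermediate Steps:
$X = - \frac{101}{85}$ ($X = \left(-101\right) \frac{1}{85} = - \frac{101}{85} \approx -1.1882$)
$0 X = 0 \left(- \frac{101}{85}\right) = 0$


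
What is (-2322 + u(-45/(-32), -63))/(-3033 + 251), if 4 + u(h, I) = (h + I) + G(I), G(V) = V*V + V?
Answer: -48589/89024 ≈ -0.54580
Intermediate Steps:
G(V) = V + V**2 (G(V) = V**2 + V = V + V**2)
u(h, I) = -4 + I + h + I*(1 + I) (u(h, I) = -4 + ((h + I) + I*(1 + I)) = -4 + ((I + h) + I*(1 + I)) = -4 + (I + h + I*(1 + I)) = -4 + I + h + I*(1 + I))
(-2322 + u(-45/(-32), -63))/(-3033 + 251) = (-2322 + (-4 - 63 - 45/(-32) - 63*(1 - 63)))/(-3033 + 251) = (-2322 + (-4 - 63 - 45*(-1/32) - 63*(-62)))/(-2782) = (-2322 + (-4 - 63 + 45/32 + 3906))*(-1/2782) = (-2322 + 122893/32)*(-1/2782) = (48589/32)*(-1/2782) = -48589/89024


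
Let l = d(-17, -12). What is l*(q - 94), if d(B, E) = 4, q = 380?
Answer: 1144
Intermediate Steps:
l = 4
l*(q - 94) = 4*(380 - 94) = 4*286 = 1144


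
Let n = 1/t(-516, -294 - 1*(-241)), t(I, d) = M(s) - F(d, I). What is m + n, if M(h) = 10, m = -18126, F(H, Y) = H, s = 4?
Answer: -1141937/63 ≈ -18126.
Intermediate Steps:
t(I, d) = 10 - d
n = 1/63 (n = 1/(10 - (-294 - 1*(-241))) = 1/(10 - (-294 + 241)) = 1/(10 - 1*(-53)) = 1/(10 + 53) = 1/63 ≈ 0.015873)
m + n = -18126 + 1/63 = -1141937/63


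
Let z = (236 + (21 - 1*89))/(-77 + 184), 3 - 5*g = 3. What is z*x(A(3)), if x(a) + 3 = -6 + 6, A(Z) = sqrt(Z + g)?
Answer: -504/107 ≈ -4.7103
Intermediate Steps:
g = 0 (g = 3/5 - 1/5*3 = 3/5 - 3/5 = 0)
A(Z) = sqrt(Z) (A(Z) = sqrt(Z + 0) = sqrt(Z))
x(a) = -3 (x(a) = -3 + (-6 + 6) = -3 + 0 = -3)
z = 168/107 (z = (236 + (21 - 89))/107 = (236 - 68)*(1/107) = 168*(1/107) = 168/107 ≈ 1.5701)
z*x(A(3)) = (168/107)*(-3) = -504/107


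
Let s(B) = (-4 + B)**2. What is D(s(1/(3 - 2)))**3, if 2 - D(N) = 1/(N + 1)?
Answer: 6859/1000 ≈ 6.8590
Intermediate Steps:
D(N) = 2 - 1/(1 + N) (D(N) = 2 - 1/(N + 1) = 2 - 1/(1 + N))
D(s(1/(3 - 2)))**3 = ((1 + 2*(-4 + 1/(3 - 2))**2)/(1 + (-4 + 1/(3 - 2))**2))**3 = ((1 + 2*(-4 + 1/1)**2)/(1 + (-4 + 1/1)**2))**3 = ((1 + 2*(-4 + 1)**2)/(1 + (-4 + 1)**2))**3 = ((1 + 2*(-3)**2)/(1 + (-3)**2))**3 = ((1 + 2*9)/(1 + 9))**3 = ((1 + 18)/10)**3 = ((1/10)*19)**3 = (19/10)**3 = 6859/1000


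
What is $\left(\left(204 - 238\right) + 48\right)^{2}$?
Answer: $196$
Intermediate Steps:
$\left(\left(204 - 238\right) + 48\right)^{2} = \left(-34 + 48\right)^{2} = 14^{2} = 196$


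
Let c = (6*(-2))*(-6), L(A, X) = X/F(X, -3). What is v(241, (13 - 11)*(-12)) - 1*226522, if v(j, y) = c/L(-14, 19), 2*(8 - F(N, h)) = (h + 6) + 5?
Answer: -4303630/19 ≈ -2.2651e+5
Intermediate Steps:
F(N, h) = 5/2 - h/2 (F(N, h) = 8 - ((h + 6) + 5)/2 = 8 - ((6 + h) + 5)/2 = 8 - (11 + h)/2 = 8 + (-11/2 - h/2) = 5/2 - h/2)
L(A, X) = X/4 (L(A, X) = X/(5/2 - ½*(-3)) = X/(5/2 + 3/2) = X/4)
c = 72 (c = -12*(-6) = 72)
v(j, y) = 288/19 (v(j, y) = 72/(((¼)*19)) = 72/(19/4) = 72*(4/19) = 288/19)
v(241, (13 - 11)*(-12)) - 1*226522 = 288/19 - 1*226522 = 288/19 - 226522 = -4303630/19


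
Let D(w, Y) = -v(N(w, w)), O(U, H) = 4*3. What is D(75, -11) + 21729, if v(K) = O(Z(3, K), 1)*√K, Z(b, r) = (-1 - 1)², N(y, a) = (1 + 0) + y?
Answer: 21729 - 24*√19 ≈ 21624.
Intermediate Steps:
N(y, a) = 1 + y
Z(b, r) = 4 (Z(b, r) = (-2)² = 4)
O(U, H) = 12
v(K) = 12*√K
D(w, Y) = -12*√(1 + w)
D(75, -11) + 21729 = -12*√(1 + 75) + 21729 = -24*√19 + 21729 = 21729 - 24*√19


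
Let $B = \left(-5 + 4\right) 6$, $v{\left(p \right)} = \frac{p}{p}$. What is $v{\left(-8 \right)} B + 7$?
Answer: $1$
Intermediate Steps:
$v{\left(p \right)} = 1$
$B = -6$ ($B = \left(-1\right) 6 = -6$)
$v{\left(-8 \right)} B + 7 = 1 \left(-6\right) + 7 = -6 + 7 = 1$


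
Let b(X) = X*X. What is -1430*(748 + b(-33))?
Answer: -2626910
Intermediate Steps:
b(X) = X**2
-1430*(748 + b(-33)) = -1430*(748 + (-33)**2) = -1430*(748 + 1089) = -1430*1837 = -2626910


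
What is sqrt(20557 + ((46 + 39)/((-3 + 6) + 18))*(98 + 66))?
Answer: sqrt(9358377)/21 ≈ 145.67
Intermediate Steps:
sqrt(20557 + ((46 + 39)/((-3 + 6) + 18))*(98 + 66)) = sqrt(20557 + (85/(3 + 18))*164) = sqrt(20557 + (85/21)*164) = sqrt(20557 + 13940/21) = sqrt(445637/21) = sqrt(9358377)/21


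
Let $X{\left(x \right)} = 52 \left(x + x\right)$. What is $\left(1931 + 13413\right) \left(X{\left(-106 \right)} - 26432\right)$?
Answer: $-574724864$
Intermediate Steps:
$X{\left(x \right)} = 104 x$ ($X{\left(x \right)} = 52 \cdot 2 x = 104 x$)
$\left(1931 + 13413\right) \left(X{\left(-106 \right)} - 26432\right) = \left(1931 + 13413\right) \left(104 \left(-106\right) - 26432\right) = 15344 \left(-11024 - 26432\right) = 15344 \left(-37456\right) = -574724864$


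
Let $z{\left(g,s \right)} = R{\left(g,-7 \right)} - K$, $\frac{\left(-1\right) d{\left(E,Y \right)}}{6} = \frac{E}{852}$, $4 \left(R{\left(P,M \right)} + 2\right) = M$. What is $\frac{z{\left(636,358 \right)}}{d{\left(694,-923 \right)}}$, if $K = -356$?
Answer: $- \frac{100039}{1388} \approx -72.074$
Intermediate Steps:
$R{\left(P,M \right)} = -2 + \frac{M}{4}$
$d{\left(E,Y \right)} = - \frac{E}{142}$ ($d{\left(E,Y \right)} = - 6 \frac{E}{852} = - \frac{E}{142}$)
$z{\left(g,s \right)} = \frac{1409}{4}$ ($z{\left(g,s \right)} = \left(-2 + \frac{1}{4} \left(-7\right)\right) - -356 = \left(-2 - \frac{7}{4}\right) + 356 = - \frac{15}{4} + 356 = \frac{1409}{4}$)
$\frac{z{\left(636,358 \right)}}{d{\left(694,-923 \right)}} = \frac{1409}{4 \left(\left(- \frac{1}{142}\right) 694\right)} = \frac{1409}{4 \left(- \frac{347}{71}\right)} = \frac{1409}{4} \left(- \frac{71}{347}\right) = - \frac{100039}{1388}$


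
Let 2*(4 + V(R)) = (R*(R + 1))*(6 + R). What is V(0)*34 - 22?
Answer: -158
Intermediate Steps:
V(R) = -4 + R*(1 + R)*(6 + R)/2 (V(R) = -4 + ((R*(R + 1))*(6 + R))/2 = -4 + ((R*(1 + R))*(6 + R))/2 = -4 + (R*(1 + R)*(6 + R))/2 = -4 + R*(1 + R)*(6 + R)/2)
V(0)*34 - 22 = (-4 + (1/2)*0**3 + 3*0 + (7/2)*0**2)*34 - 22 = (-4 + (1/2)*0 + 0 + (7/2)*0)*34 - 22 = (-4 + 0 + 0 + 0)*34 - 22 = -4*34 - 22 = -136 - 22 = -158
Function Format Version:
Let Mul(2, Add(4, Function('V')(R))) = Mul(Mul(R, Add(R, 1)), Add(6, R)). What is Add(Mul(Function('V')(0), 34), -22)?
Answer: -158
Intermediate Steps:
Function('V')(R) = Add(-4, Mul(Rational(1, 2), R, Add(1, R), Add(6, R))) (Function('V')(R) = Add(-4, Mul(Rational(1, 2), Mul(Mul(R, Add(R, 1)), Add(6, R)))) = Add(-4, Mul(Rational(1, 2), Mul(Mul(R, Add(1, R)), Add(6, R)))) = Add(-4, Mul(Rational(1, 2), Mul(R, Add(1, R), Add(6, R)))) = Add(-4, Mul(Rational(1, 2), R, Add(1, R), Add(6, R))))
Add(Mul(Function('V')(0), 34), -22) = Add(Mul(Add(-4, Mul(Rational(1, 2), Pow(0, 3)), Mul(3, 0), Mul(Rational(7, 2), Pow(0, 2))), 34), -22) = Add(Mul(Add(-4, Mul(Rational(1, 2), 0), 0, Mul(Rational(7, 2), 0)), 34), -22) = Add(Mul(Add(-4, 0, 0, 0), 34), -22) = Add(Mul(-4, 34), -22) = Add(-136, -22) = -158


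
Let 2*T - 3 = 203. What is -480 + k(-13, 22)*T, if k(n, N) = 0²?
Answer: -480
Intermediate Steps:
T = 103 (T = 3/2 + (½)*203 = 3/2 + 203/2 = 103)
k(n, N) = 0
-480 + k(-13, 22)*T = -480 + 0*103 = -480 + 0 = -480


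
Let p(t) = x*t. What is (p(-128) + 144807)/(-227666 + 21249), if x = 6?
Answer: -144039/206417 ≈ -0.69781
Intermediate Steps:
p(t) = 6*t
(p(-128) + 144807)/(-227666 + 21249) = (6*(-128) + 144807)/(-227666 + 21249) = (-768 + 144807)/(-206417) = 144039*(-1/206417) = -144039/206417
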